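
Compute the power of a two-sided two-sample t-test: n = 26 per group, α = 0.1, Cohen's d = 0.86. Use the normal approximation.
Power ≈ 0.93

Power calculation (two-sample t-test, normal approximation):
z_β = d · √(n/2) - z_{α/2}
z_β = 0.86 · √(26/2) - 1.645
z_β = 0.86 · 3.606 - 1.645
z_β = 1.456

Power = Φ(z_β) = Φ(1.456) ≈ 0.927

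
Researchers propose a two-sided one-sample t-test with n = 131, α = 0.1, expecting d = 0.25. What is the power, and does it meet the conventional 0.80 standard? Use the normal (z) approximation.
Power ≈ 0.89; the study is adequately powered (power ≥ 0.80)

Power calculation (one-sample t-test, normal approximation):
z_β = d · √n - z_{α/2}
z_β = 0.25 · √131 - 1.645
z_β = 0.25 · 11.446 - 1.645
z_β = 1.217

Power = Φ(z_β) = Φ(1.217) ≈ 0.888

Effect size d = 0.25 is small by Cohen's convention (0.2/0.5/0.8).

Threshold: power ≥ 0.80 is conventionally adequate.
Power ≈ 0.89 → the study is adequately powered (power ≥ 0.80).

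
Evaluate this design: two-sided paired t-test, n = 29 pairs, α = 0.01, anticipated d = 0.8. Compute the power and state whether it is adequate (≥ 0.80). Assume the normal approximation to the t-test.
Power ≈ 0.96; the study is adequately powered (power ≥ 0.80)

Power calculation (paired t-test, normal approximation):
z_β = d · √n - z_{α/2}
z_β = 0.8 · √29 - 2.576
z_β = 0.8 · 5.385 - 2.576
z_β = 1.732

Power = Φ(z_β) = Φ(1.732) ≈ 0.958

Effect size d = 0.8 is large by Cohen's convention (0.2/0.5/0.8).

Threshold: power ≥ 0.80 is conventionally adequate.
Power ≈ 0.96 → the study is adequately powered (power ≥ 0.80).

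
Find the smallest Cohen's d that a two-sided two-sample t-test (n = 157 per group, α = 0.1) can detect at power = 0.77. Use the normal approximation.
d ≈ 0.27

Minimum detectable effect (two-sample t-test, normal approximation):
d = (z_{α/2} + z_β) / √(n/2)
d = (1.645 + 0.739) / √(157/2)
d = 2.384 / 8.860
d ≈ 0.27

By Cohen's convention (0.2 small / 0.5 medium / 0.8 large): small effect.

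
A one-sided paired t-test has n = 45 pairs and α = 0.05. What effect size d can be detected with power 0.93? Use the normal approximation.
d ≈ 0.47

Minimum detectable effect (paired t-test, normal approximation):
d = (z_α + z_β) / √n
d = (1.645 + 1.476) / √45
d = 3.121 / 6.708
d ≈ 0.47

By Cohen's convention (0.2 small / 0.5 medium / 0.8 large): small effect.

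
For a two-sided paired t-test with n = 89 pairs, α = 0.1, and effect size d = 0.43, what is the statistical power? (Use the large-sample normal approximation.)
Power ≈ 0.99

Power calculation (paired t-test, normal approximation):
z_β = d · √n - z_{α/2}
z_β = 0.43 · √89 - 1.645
z_β = 0.43 · 9.434 - 1.645
z_β = 2.412

Power = Φ(z_β) = Φ(2.412) ≈ 0.992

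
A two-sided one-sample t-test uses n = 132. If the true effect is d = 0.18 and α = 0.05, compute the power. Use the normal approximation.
Power ≈ 0.54

Power calculation (one-sample t-test, normal approximation):
z_β = d · √n - z_{α/2}
z_β = 0.18 · √132 - 1.960
z_β = 0.18 · 11.489 - 1.960
z_β = 0.108

Power = Φ(z_β) = Φ(0.108) ≈ 0.543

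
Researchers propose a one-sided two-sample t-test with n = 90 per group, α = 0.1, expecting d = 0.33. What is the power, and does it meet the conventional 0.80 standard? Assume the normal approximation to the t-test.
Power ≈ 0.82; the study is adequately powered (power ≥ 0.80)

Power calculation (two-sample t-test, normal approximation):
z_β = d · √(n/2) - z_α
z_β = 0.33 · √(90/2) - 1.282
z_β = 0.33 · 6.708 - 1.282
z_β = 0.932

Power = Φ(z_β) = Φ(0.932) ≈ 0.824

Effect size d = 0.33 is small by Cohen's convention (0.2/0.5/0.8).

Threshold: power ≥ 0.80 is conventionally adequate.
Power ≈ 0.82 → the study is adequately powered (power ≥ 0.80).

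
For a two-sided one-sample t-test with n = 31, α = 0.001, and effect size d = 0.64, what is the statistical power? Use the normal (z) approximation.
Power ≈ 0.61

Power calculation (one-sample t-test, normal approximation):
z_β = d · √n - z_{α/2}
z_β = 0.64 · √31 - 3.291
z_β = 0.64 · 5.568 - 3.291
z_β = 0.273

Power = Φ(z_β) = Φ(0.273) ≈ 0.608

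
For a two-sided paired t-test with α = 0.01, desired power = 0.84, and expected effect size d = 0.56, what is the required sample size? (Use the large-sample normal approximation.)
n = 41 pairs

Sample size formula (paired t-test, normal approximation):
n = ((z_{α/2} + z_β) / d)²

z_{α/2} = 2.576 (for α = 0.01, two-sided)
z_β = 0.994 (for power = 0.84)
d = 0.56

n = ((2.576 + 0.994) / 0.56)²
n = (6.375)²
n ≈ 40.64
Round up to the next whole number: n = 41 pairs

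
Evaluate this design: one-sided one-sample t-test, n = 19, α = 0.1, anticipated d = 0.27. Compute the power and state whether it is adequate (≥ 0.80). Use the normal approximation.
Power ≈ 0.46; the study is underpowered (power < 0.80)

Power calculation (one-sample t-test, normal approximation):
z_β = d · √n - z_α
z_β = 0.27 · √19 - 1.282
z_β = 0.27 · 4.359 - 1.282
z_β = -0.105

Power = Φ(z_β) = Φ(-0.105) ≈ 0.458

Effect size d = 0.27 is small by Cohen's convention (0.2/0.5/0.8).

Threshold: power ≥ 0.80 is conventionally adequate.
Power ≈ 0.46 → the study is underpowered (power < 0.80).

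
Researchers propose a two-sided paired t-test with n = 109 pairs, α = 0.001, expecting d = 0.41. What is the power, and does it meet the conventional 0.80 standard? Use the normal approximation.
Power ≈ 0.84; the study is adequately powered (power ≥ 0.80)

Power calculation (paired t-test, normal approximation):
z_β = d · √n - z_{α/2}
z_β = 0.41 · √109 - 3.291
z_β = 0.41 · 10.440 - 3.291
z_β = 0.990

Power = Φ(z_β) = Φ(0.990) ≈ 0.839

Effect size d = 0.41 is small by Cohen's convention (0.2/0.5/0.8).

Threshold: power ≥ 0.80 is conventionally adequate.
Power ≈ 0.84 → the study is adequately powered (power ≥ 0.80).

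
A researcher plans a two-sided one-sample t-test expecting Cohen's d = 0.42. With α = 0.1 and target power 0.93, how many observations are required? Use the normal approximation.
n = 56

Sample size formula (one-sample t-test, normal approximation):
n = ((z_{α/2} + z_β) / d)²

z_{α/2} = 1.645 (for α = 0.1, two-sided)
z_β = 1.476 (for power = 0.93)
d = 0.42

n = ((1.645 + 1.476) / 0.42)²
n = (7.431)²
n ≈ 55.22
Round up to the next whole number: n = 56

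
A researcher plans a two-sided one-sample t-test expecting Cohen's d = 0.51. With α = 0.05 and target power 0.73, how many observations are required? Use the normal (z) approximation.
n = 26

Sample size formula (one-sample t-test, normal approximation):
n = ((z_{α/2} + z_β) / d)²

z_{α/2} = 1.960 (for α = 0.05, two-sided)
z_β = 0.613 (for power = 0.73)
d = 0.51

n = ((1.960 + 0.613) / 0.51)²
n = (5.045)²
n ≈ 25.45
Round up to the next whole number: n = 26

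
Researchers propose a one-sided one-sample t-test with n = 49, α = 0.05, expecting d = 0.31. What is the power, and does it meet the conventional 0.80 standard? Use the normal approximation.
Power ≈ 0.70; the study is underpowered (power < 0.80)

Power calculation (one-sample t-test, normal approximation):
z_β = d · √n - z_α
z_β = 0.31 · √49 - 1.645
z_β = 0.31 · 7.000 - 1.645
z_β = 0.525

Power = Φ(z_β) = Φ(0.525) ≈ 0.700

Effect size d = 0.31 is small by Cohen's convention (0.2/0.5/0.8).

Threshold: power ≥ 0.80 is conventionally adequate.
Power ≈ 0.70 → the study is underpowered (power < 0.80).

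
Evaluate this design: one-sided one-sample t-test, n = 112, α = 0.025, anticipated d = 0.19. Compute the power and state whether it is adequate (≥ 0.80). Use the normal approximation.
Power ≈ 0.52; the study is underpowered (power < 0.80)

Power calculation (one-sample t-test, normal approximation):
z_β = d · √n - z_α
z_β = 0.19 · √112 - 1.960
z_β = 0.19 · 10.583 - 1.960
z_β = 0.051

Power = Φ(z_β) = Φ(0.051) ≈ 0.520

Effect size d = 0.19 is very small by Cohen's convention (0.2/0.5/0.8).

Threshold: power ≥ 0.80 is conventionally adequate.
Power ≈ 0.52 → the study is underpowered (power < 0.80).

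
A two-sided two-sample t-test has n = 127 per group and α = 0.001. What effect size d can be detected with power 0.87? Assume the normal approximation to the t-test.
d ≈ 0.55

Minimum detectable effect (two-sample t-test, normal approximation):
d = (z_{α/2} + z_β) / √(n/2)
d = (3.291 + 1.126) / √(127/2)
d = 4.417 / 7.969
d ≈ 0.55

By Cohen's convention (0.2 small / 0.5 medium / 0.8 large): medium effect.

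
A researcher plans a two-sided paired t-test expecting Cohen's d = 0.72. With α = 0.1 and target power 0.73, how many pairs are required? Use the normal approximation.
n = 10 pairs

Sample size formula (paired t-test, normal approximation):
n = ((z_{α/2} + z_β) / d)²

z_{α/2} = 1.645 (for α = 0.1, two-sided)
z_β = 0.613 (for power = 0.73)
d = 0.72

n = ((1.645 + 0.613) / 0.72)²
n = (3.136)²
n ≈ 9.83
Round up to the next whole number: n = 10 pairs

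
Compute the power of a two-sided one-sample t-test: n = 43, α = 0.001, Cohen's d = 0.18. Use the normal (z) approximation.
Power ≈ 0.02

Power calculation (one-sample t-test, normal approximation):
z_β = d · √n - z_{α/2}
z_β = 0.18 · √43 - 3.291
z_β = 0.18 · 6.557 - 3.291
z_β = -2.110

Power = Φ(z_β) = Φ(-2.110) ≈ 0.017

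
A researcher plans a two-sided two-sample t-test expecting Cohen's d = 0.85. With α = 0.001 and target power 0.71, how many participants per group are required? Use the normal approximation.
n = 41 per group

Sample size formula (two-sample t-test, normal approximation):
n = 2 · ((z_{α/2} + z_β) / d)²

z_{α/2} = 3.291 (for α = 0.001, two-sided)
z_β = 0.553 (for power = 0.71)
d = 0.85

n = 2 · ((3.291 + 0.553) / 0.85)²
n = 2 · (4.522)²
n ≈ 40.90
Round up to the next whole number: n = 41 per group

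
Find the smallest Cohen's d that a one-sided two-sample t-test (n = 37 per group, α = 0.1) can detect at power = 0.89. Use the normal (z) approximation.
d ≈ 0.58

Minimum detectable effect (two-sample t-test, normal approximation):
d = (z_α + z_β) / √(n/2)
d = (1.282 + 1.227) / √(37/2)
d = 2.508 / 4.301
d ≈ 0.58

By Cohen's convention (0.2 small / 0.5 medium / 0.8 large): medium effect.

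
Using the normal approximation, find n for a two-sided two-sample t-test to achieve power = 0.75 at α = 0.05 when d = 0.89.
n = 18 per group

Sample size formula (two-sample t-test, normal approximation):
n = 2 · ((z_{α/2} + z_β) / d)²

z_{α/2} = 1.960 (for α = 0.05, two-sided)
z_β = 0.674 (for power = 0.75)
d = 0.89

n = 2 · ((1.960 + 0.674) / 0.89)²
n = 2 · (2.960)²
n ≈ 17.52
Round up to the next whole number: n = 18 per group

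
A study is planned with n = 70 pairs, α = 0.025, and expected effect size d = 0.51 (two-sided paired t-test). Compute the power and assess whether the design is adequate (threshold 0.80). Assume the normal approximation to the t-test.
Power ≈ 0.98; the study is adequately powered (power ≥ 0.80)

Power calculation (paired t-test, normal approximation):
z_β = d · √n - z_{α/2}
z_β = 0.51 · √70 - 2.241
z_β = 0.51 · 8.367 - 2.241
z_β = 2.026

Power = Φ(z_β) = Φ(2.026) ≈ 0.979

Effect size d = 0.51 is medium by Cohen's convention (0.2/0.5/0.8).

Threshold: power ≥ 0.80 is conventionally adequate.
Power ≈ 0.98 → the study is adequately powered (power ≥ 0.80).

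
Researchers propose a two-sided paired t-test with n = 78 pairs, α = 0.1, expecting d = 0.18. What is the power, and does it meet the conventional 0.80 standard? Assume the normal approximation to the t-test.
Power ≈ 0.48; the study is underpowered (power < 0.80)

Power calculation (paired t-test, normal approximation):
z_β = d · √n - z_{α/2}
z_β = 0.18 · √78 - 1.645
z_β = 0.18 · 8.832 - 1.645
z_β = -0.055

Power = Φ(z_β) = Φ(-0.055) ≈ 0.478

Effect size d = 0.18 is very small by Cohen's convention (0.2/0.5/0.8).

Threshold: power ≥ 0.80 is conventionally adequate.
Power ≈ 0.48 → the study is underpowered (power < 0.80).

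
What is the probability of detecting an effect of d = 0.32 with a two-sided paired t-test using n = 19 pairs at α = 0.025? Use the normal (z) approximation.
Power ≈ 0.20

Power calculation (paired t-test, normal approximation):
z_β = d · √n - z_{α/2}
z_β = 0.32 · √19 - 2.241
z_β = 0.32 · 4.359 - 2.241
z_β = -0.847

Power = Φ(z_β) = Φ(-0.847) ≈ 0.199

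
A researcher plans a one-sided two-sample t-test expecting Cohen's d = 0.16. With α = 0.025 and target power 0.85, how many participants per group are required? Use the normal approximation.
n = 702 per group

Sample size formula (two-sample t-test, normal approximation):
n = 2 · ((z_α + z_β) / d)²

z_α = 1.960 (for α = 0.025, one-sided)
z_β = 1.036 (for power = 0.85)
d = 0.16

n = 2 · ((1.960 + 1.036) / 0.16)²
n = 2 · (18.725)²
n ≈ 701.25
Round up to the next whole number: n = 702 per group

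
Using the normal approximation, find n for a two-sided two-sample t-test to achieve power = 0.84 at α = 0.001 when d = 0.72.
n = 71 per group

Sample size formula (two-sample t-test, normal approximation):
n = 2 · ((z_{α/2} + z_β) / d)²

z_{α/2} = 3.291 (for α = 0.001, two-sided)
z_β = 0.994 (for power = 0.84)
d = 0.72

n = 2 · ((3.291 + 0.994) / 0.72)²
n = 2 · (5.951)²
n ≈ 70.83
Round up to the next whole number: n = 71 per group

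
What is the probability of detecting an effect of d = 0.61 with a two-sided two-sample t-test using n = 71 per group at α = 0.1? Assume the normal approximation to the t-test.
Power ≈ 0.98

Power calculation (two-sample t-test, normal approximation):
z_β = d · √(n/2) - z_{α/2}
z_β = 0.61 · √(71/2) - 1.645
z_β = 0.61 · 5.958 - 1.645
z_β = 1.990

Power = Φ(z_β) = Φ(1.990) ≈ 0.977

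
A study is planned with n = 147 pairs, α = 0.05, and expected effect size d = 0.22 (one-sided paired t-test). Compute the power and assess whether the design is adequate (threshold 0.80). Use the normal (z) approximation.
Power ≈ 0.85; the study is adequately powered (power ≥ 0.80)

Power calculation (paired t-test, normal approximation):
z_β = d · √n - z_α
z_β = 0.22 · √147 - 1.645
z_β = 0.22 · 12.124 - 1.645
z_β = 1.023

Power = Φ(z_β) = Φ(1.023) ≈ 0.847

Effect size d = 0.22 is small by Cohen's convention (0.2/0.5/0.8).

Threshold: power ≥ 0.80 is conventionally adequate.
Power ≈ 0.85 → the study is adequately powered (power ≥ 0.80).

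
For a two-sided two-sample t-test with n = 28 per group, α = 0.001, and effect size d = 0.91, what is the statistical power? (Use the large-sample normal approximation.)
Power ≈ 0.55

Power calculation (two-sample t-test, normal approximation):
z_β = d · √(n/2) - z_{α/2}
z_β = 0.91 · √(28/2) - 3.291
z_β = 0.91 · 3.742 - 3.291
z_β = 0.114

Power = Φ(z_β) = Φ(0.114) ≈ 0.546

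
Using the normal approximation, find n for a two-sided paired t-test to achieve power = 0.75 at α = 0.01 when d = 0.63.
n = 27 pairs

Sample size formula (paired t-test, normal approximation):
n = ((z_{α/2} + z_β) / d)²

z_{α/2} = 2.576 (for α = 0.01, two-sided)
z_β = 0.674 (for power = 0.75)
d = 0.63

n = ((2.576 + 0.674) / 0.63)²
n = (5.159)²
n ≈ 26.62
Round up to the next whole number: n = 27 pairs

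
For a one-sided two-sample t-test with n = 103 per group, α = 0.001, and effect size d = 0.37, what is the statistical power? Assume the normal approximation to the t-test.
Power ≈ 0.33

Power calculation (two-sample t-test, normal approximation):
z_β = d · √(n/2) - z_α
z_β = 0.37 · √(103/2) - 3.090
z_β = 0.37 · 7.176 - 3.090
z_β = -0.435

Power = Φ(z_β) = Φ(-0.435) ≈ 0.332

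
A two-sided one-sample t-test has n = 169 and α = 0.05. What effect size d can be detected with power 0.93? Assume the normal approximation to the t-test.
d ≈ 0.26

Minimum detectable effect (one-sample t-test, normal approximation):
d = (z_{α/2} + z_β) / √n
d = (1.960 + 1.476) / √169
d = 3.436 / 13.000
d ≈ 0.26

By Cohen's convention (0.2 small / 0.5 medium / 0.8 large): small effect.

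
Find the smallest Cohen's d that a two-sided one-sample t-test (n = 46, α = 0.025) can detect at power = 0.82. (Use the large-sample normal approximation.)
d ≈ 0.47

Minimum detectable effect (one-sample t-test, normal approximation):
d = (z_{α/2} + z_β) / √n
d = (2.241 + 0.915) / √46
d = 3.157 / 6.782
d ≈ 0.47

By Cohen's convention (0.2 small / 0.5 medium / 0.8 large): small effect.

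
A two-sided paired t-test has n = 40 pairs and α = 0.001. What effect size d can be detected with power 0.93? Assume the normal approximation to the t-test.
d ≈ 0.75

Minimum detectable effect (paired t-test, normal approximation):
d = (z_{α/2} + z_β) / √n
d = (3.291 + 1.476) / √40
d = 4.766 / 6.325
d ≈ 0.75

By Cohen's convention (0.2 small / 0.5 medium / 0.8 large): medium effect.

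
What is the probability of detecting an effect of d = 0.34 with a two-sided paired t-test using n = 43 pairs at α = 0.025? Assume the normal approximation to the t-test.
Power ≈ 0.50

Power calculation (paired t-test, normal approximation):
z_β = d · √n - z_{α/2}
z_β = 0.34 · √43 - 2.241
z_β = 0.34 · 6.557 - 2.241
z_β = -0.012

Power = Φ(z_β) = Φ(-0.012) ≈ 0.495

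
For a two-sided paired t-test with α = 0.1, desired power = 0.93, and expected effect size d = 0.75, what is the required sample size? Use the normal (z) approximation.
n = 18 pairs

Sample size formula (paired t-test, normal approximation):
n = ((z_{α/2} + z_β) / d)²

z_{α/2} = 1.645 (for α = 0.1, two-sided)
z_β = 1.476 (for power = 0.93)
d = 0.75

n = ((1.645 + 1.476) / 0.75)²
n = (4.161)²
n ≈ 17.31
Round up to the next whole number: n = 18 pairs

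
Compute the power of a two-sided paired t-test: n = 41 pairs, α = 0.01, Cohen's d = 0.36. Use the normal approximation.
Power ≈ 0.39

Power calculation (paired t-test, normal approximation):
z_β = d · √n - z_{α/2}
z_β = 0.36 · √41 - 2.576
z_β = 0.36 · 6.403 - 2.576
z_β = -0.271

Power = Φ(z_β) = Φ(-0.271) ≈ 0.393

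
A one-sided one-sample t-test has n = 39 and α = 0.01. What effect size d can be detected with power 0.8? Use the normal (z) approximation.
d ≈ 0.51

Minimum detectable effect (one-sample t-test, normal approximation):
d = (z_α + z_β) / √n
d = (2.326 + 0.842) / √39
d = 3.168 / 6.245
d ≈ 0.51

By Cohen's convention (0.2 small / 0.5 medium / 0.8 large): medium effect.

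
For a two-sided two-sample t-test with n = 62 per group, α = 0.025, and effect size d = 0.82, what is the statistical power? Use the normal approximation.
Power ≈ 0.99

Power calculation (two-sample t-test, normal approximation):
z_β = d · √(n/2) - z_{α/2}
z_β = 0.82 · √(62/2) - 2.241
z_β = 0.82 · 5.568 - 2.241
z_β = 2.324

Power = Φ(z_β) = Φ(2.324) ≈ 0.990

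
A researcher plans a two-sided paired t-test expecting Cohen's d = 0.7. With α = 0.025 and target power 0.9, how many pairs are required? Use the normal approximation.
n = 26 pairs

Sample size formula (paired t-test, normal approximation):
n = ((z_{α/2} + z_β) / d)²

z_{α/2} = 2.241 (for α = 0.025, two-sided)
z_β = 1.282 (for power = 0.9)
d = 0.7

n = ((2.241 + 1.282) / 0.7)²
n = (5.033)²
n ≈ 25.33
Round up to the next whole number: n = 26 pairs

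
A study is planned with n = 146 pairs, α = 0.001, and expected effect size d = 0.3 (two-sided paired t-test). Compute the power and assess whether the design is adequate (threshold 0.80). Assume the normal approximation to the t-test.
Power ≈ 0.63; the study is underpowered (power < 0.80)

Power calculation (paired t-test, normal approximation):
z_β = d · √n - z_{α/2}
z_β = 0.3 · √146 - 3.291
z_β = 0.3 · 12.083 - 3.291
z_β = 0.334

Power = Φ(z_β) = Φ(0.334) ≈ 0.631

Effect size d = 0.3 is small by Cohen's convention (0.2/0.5/0.8).

Threshold: power ≥ 0.80 is conventionally adequate.
Power ≈ 0.63 → the study is underpowered (power < 0.80).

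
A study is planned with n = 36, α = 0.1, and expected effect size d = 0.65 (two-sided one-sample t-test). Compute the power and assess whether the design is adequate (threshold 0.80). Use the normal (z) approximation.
Power ≈ 0.99; the study is adequately powered (power ≥ 0.80)

Power calculation (one-sample t-test, normal approximation):
z_β = d · √n - z_{α/2}
z_β = 0.65 · √36 - 1.645
z_β = 0.65 · 6.000 - 1.645
z_β = 2.255

Power = Φ(z_β) = Φ(2.255) ≈ 0.988

Effect size d = 0.65 is medium by Cohen's convention (0.2/0.5/0.8).

Threshold: power ≥ 0.80 is conventionally adequate.
Power ≈ 0.99 → the study is adequately powered (power ≥ 0.80).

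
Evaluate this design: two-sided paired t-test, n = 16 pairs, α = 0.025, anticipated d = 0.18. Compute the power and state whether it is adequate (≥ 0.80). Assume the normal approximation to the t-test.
Power ≈ 0.06; the study is underpowered (power < 0.80)

Power calculation (paired t-test, normal approximation):
z_β = d · √n - z_{α/2}
z_β = 0.18 · √16 - 2.241
z_β = 0.18 · 4.000 - 2.241
z_β = -1.521

Power = Φ(z_β) = Φ(-1.521) ≈ 0.064

Effect size d = 0.18 is very small by Cohen's convention (0.2/0.5/0.8).

Threshold: power ≥ 0.80 is conventionally adequate.
Power ≈ 0.06 → the study is underpowered (power < 0.80).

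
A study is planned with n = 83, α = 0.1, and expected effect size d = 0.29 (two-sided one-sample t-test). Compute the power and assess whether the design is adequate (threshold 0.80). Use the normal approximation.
Power ≈ 0.84; the study is adequately powered (power ≥ 0.80)

Power calculation (one-sample t-test, normal approximation):
z_β = d · √n - z_{α/2}
z_β = 0.29 · √83 - 1.645
z_β = 0.29 · 9.110 - 1.645
z_β = 0.997

Power = Φ(z_β) = Φ(0.997) ≈ 0.841

Effect size d = 0.29 is small by Cohen's convention (0.2/0.5/0.8).

Threshold: power ≥ 0.80 is conventionally adequate.
Power ≈ 0.84 → the study is adequately powered (power ≥ 0.80).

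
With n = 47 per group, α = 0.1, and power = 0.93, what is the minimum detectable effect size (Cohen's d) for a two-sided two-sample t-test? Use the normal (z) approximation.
d ≈ 0.64

Minimum detectable effect (two-sample t-test, normal approximation):
d = (z_{α/2} + z_β) / √(n/2)
d = (1.645 + 1.476) / √(47/2)
d = 3.121 / 4.848
d ≈ 0.64

By Cohen's convention (0.2 small / 0.5 medium / 0.8 large): medium effect.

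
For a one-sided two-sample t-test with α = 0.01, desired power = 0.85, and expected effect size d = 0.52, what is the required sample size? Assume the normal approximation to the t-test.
n = 84 per group

Sample size formula (two-sample t-test, normal approximation):
n = 2 · ((z_α + z_β) / d)²

z_α = 2.326 (for α = 0.01, one-sided)
z_β = 1.036 (for power = 0.85)
d = 0.52

n = 2 · ((2.326 + 1.036) / 0.52)²
n = 2 · (6.465)²
n ≈ 83.59
Round up to the next whole number: n = 84 per group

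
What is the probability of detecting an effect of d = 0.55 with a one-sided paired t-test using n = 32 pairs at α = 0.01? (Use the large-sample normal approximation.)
Power ≈ 0.78

Power calculation (paired t-test, normal approximation):
z_β = d · √n - z_α
z_β = 0.55 · √32 - 2.326
z_β = 0.55 · 5.657 - 2.326
z_β = 0.785

Power = Φ(z_β) = Φ(0.785) ≈ 0.784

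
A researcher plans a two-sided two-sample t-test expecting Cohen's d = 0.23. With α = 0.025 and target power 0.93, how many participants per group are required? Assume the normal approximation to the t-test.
n = 523 per group

Sample size formula (two-sample t-test, normal approximation):
n = 2 · ((z_{α/2} + z_β) / d)²

z_{α/2} = 2.241 (for α = 0.025, two-sided)
z_β = 1.476 (for power = 0.93)
d = 0.23

n = 2 · ((2.241 + 1.476) / 0.23)²
n = 2 · (16.161)²
n ≈ 522.36
Round up to the next whole number: n = 523 per group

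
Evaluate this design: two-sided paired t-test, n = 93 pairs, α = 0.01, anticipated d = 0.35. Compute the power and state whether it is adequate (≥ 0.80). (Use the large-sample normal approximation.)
Power ≈ 0.79; the study is underpowered (power < 0.80)

Power calculation (paired t-test, normal approximation):
z_β = d · √n - z_{α/2}
z_β = 0.35 · √93 - 2.576
z_β = 0.35 · 9.644 - 2.576
z_β = 0.799

Power = Φ(z_β) = Φ(0.799) ≈ 0.788

Effect size d = 0.35 is small by Cohen's convention (0.2/0.5/0.8).

Threshold: power ≥ 0.80 is conventionally adequate.
Power ≈ 0.79 → the study is underpowered (power < 0.80).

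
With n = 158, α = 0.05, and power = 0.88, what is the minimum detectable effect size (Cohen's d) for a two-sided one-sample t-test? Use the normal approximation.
d ≈ 0.25

Minimum detectable effect (one-sample t-test, normal approximation):
d = (z_{α/2} + z_β) / √n
d = (1.960 + 1.175) / √158
d = 3.135 / 12.570
d ≈ 0.25

By Cohen's convention (0.2 small / 0.5 medium / 0.8 large): small effect.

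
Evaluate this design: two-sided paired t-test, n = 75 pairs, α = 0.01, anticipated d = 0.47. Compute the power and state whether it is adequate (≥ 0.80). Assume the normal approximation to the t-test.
Power ≈ 0.93; the study is adequately powered (power ≥ 0.80)

Power calculation (paired t-test, normal approximation):
z_β = d · √n - z_{α/2}
z_β = 0.47 · √75 - 2.576
z_β = 0.47 · 8.660 - 2.576
z_β = 1.494

Power = Φ(z_β) = Φ(1.494) ≈ 0.932

Effect size d = 0.47 is small by Cohen's convention (0.2/0.5/0.8).

Threshold: power ≥ 0.80 is conventionally adequate.
Power ≈ 0.93 → the study is adequately powered (power ≥ 0.80).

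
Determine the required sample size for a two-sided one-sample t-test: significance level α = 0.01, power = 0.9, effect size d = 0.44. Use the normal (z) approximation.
n = 77

Sample size formula (one-sample t-test, normal approximation):
n = ((z_{α/2} + z_β) / d)²

z_{α/2} = 2.576 (for α = 0.01, two-sided)
z_β = 1.282 (for power = 0.9)
d = 0.44

n = ((2.576 + 1.282) / 0.44)²
n = (8.768)²
n ≈ 76.88
Round up to the next whole number: n = 77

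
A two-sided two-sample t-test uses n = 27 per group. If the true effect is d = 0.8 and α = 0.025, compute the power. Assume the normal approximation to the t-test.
Power ≈ 0.76

Power calculation (two-sample t-test, normal approximation):
z_β = d · √(n/2) - z_{α/2}
z_β = 0.8 · √(27/2) - 2.241
z_β = 0.8 · 3.674 - 2.241
z_β = 0.698

Power = Φ(z_β) = Φ(0.698) ≈ 0.757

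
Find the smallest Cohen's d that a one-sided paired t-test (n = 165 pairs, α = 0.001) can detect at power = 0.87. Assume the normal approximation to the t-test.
d ≈ 0.33

Minimum detectable effect (paired t-test, normal approximation):
d = (z_α + z_β) / √n
d = (3.090 + 1.126) / √165
d = 4.217 / 12.845
d ≈ 0.33

By Cohen's convention (0.2 small / 0.5 medium / 0.8 large): small effect.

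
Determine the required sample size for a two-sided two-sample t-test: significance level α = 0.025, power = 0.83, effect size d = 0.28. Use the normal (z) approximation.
n = 261 per group

Sample size formula (two-sample t-test, normal approximation):
n = 2 · ((z_{α/2} + z_β) / d)²

z_{α/2} = 2.241 (for α = 0.025, two-sided)
z_β = 0.954 (for power = 0.83)
d = 0.28

n = 2 · ((2.241 + 0.954) / 0.28)²
n = 2 · (11.411)²
n ≈ 260.42
Round up to the next whole number: n = 261 per group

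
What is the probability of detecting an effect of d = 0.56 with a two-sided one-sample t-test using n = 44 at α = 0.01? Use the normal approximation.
Power ≈ 0.87

Power calculation (one-sample t-test, normal approximation):
z_β = d · √n - z_{α/2}
z_β = 0.56 · √44 - 2.576
z_β = 0.56 · 6.633 - 2.576
z_β = 1.139

Power = Φ(z_β) = Φ(1.139) ≈ 0.873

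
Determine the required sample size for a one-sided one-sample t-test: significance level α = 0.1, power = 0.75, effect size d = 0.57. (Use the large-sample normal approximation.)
n = 12

Sample size formula (one-sample t-test, normal approximation):
n = ((z_α + z_β) / d)²

z_α = 1.282 (for α = 0.1, one-sided)
z_β = 0.674 (for power = 0.75)
d = 0.57

n = ((1.282 + 0.674) / 0.57)²
n = (3.432)²
n ≈ 11.78
Round up to the next whole number: n = 12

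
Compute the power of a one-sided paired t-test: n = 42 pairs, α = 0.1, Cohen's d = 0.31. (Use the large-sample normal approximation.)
Power ≈ 0.77

Power calculation (paired t-test, normal approximation):
z_β = d · √n - z_α
z_β = 0.31 · √42 - 1.282
z_β = 0.31 · 6.481 - 1.282
z_β = 0.727

Power = Φ(z_β) = Φ(0.727) ≈ 0.767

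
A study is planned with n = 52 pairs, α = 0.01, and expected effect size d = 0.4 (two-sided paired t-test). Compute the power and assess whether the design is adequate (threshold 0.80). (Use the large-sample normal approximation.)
Power ≈ 0.62; the study is underpowered (power < 0.80)

Power calculation (paired t-test, normal approximation):
z_β = d · √n - z_{α/2}
z_β = 0.4 · √52 - 2.576
z_β = 0.4 · 7.211 - 2.576
z_β = 0.309

Power = Φ(z_β) = Φ(0.309) ≈ 0.621

Effect size d = 0.4 is small by Cohen's convention (0.2/0.5/0.8).

Threshold: power ≥ 0.80 is conventionally adequate.
Power ≈ 0.62 → the study is underpowered (power < 0.80).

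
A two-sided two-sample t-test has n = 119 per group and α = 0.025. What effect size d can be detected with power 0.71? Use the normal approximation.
d ≈ 0.36

Minimum detectable effect (two-sample t-test, normal approximation):
d = (z_{α/2} + z_β) / √(n/2)
d = (2.241 + 0.553) / √(119/2)
d = 2.795 / 7.714
d ≈ 0.36

By Cohen's convention (0.2 small / 0.5 medium / 0.8 large): small effect.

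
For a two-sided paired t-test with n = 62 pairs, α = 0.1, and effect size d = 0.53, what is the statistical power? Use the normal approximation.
Power ≈ 0.99

Power calculation (paired t-test, normal approximation):
z_β = d · √n - z_{α/2}
z_β = 0.53 · √62 - 1.645
z_β = 0.53 · 7.874 - 1.645
z_β = 2.528

Power = Φ(z_β) = Φ(2.528) ≈ 0.994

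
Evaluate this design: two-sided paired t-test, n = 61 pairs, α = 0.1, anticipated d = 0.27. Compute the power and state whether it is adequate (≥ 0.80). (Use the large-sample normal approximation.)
Power ≈ 0.68; the study is underpowered (power < 0.80)

Power calculation (paired t-test, normal approximation):
z_β = d · √n - z_{α/2}
z_β = 0.27 · √61 - 1.645
z_β = 0.27 · 7.810 - 1.645
z_β = 0.464

Power = Φ(z_β) = Φ(0.464) ≈ 0.679

Effect size d = 0.27 is small by Cohen's convention (0.2/0.5/0.8).

Threshold: power ≥ 0.80 is conventionally adequate.
Power ≈ 0.68 → the study is underpowered (power < 0.80).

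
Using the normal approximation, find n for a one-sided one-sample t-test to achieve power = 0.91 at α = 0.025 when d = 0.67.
n = 25

Sample size formula (one-sample t-test, normal approximation):
n = ((z_α + z_β) / d)²

z_α = 1.960 (for α = 0.025, one-sided)
z_β = 1.341 (for power = 0.91)
d = 0.67

n = ((1.960 + 1.341) / 0.67)²
n = (4.927)²
n ≈ 24.28
Round up to the next whole number: n = 25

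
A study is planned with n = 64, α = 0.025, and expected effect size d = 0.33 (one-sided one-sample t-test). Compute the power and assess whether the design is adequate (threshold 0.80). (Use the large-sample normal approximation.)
Power ≈ 0.75; the study is underpowered (power < 0.80)

Power calculation (one-sample t-test, normal approximation):
z_β = d · √n - z_α
z_β = 0.33 · √64 - 1.960
z_β = 0.33 · 8.000 - 1.960
z_β = 0.680

Power = Φ(z_β) = Φ(0.680) ≈ 0.752

Effect size d = 0.33 is small by Cohen's convention (0.2/0.5/0.8).

Threshold: power ≥ 0.80 is conventionally adequate.
Power ≈ 0.75 → the study is underpowered (power < 0.80).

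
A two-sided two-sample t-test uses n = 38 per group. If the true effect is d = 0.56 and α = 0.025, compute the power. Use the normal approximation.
Power ≈ 0.58

Power calculation (two-sample t-test, normal approximation):
z_β = d · √(n/2) - z_{α/2}
z_β = 0.56 · √(38/2) - 2.241
z_β = 0.56 · 4.359 - 2.241
z_β = 0.200

Power = Φ(z_β) = Φ(0.200) ≈ 0.579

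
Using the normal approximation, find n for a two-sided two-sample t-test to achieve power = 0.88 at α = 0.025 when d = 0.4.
n = 146 per group

Sample size formula (two-sample t-test, normal approximation):
n = 2 · ((z_{α/2} + z_β) / d)²

z_{α/2} = 2.241 (for α = 0.025, two-sided)
z_β = 1.175 (for power = 0.88)
d = 0.4

n = 2 · ((2.241 + 1.175) / 0.4)²
n = 2 · (8.540)²
n ≈ 145.86
Round up to the next whole number: n = 146 per group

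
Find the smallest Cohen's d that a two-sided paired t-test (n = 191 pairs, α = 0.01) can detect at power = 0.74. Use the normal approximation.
d ≈ 0.23

Minimum detectable effect (paired t-test, normal approximation):
d = (z_{α/2} + z_β) / √n
d = (2.576 + 0.643) / √191
d = 3.219 / 13.820
d ≈ 0.23

By Cohen's convention (0.2 small / 0.5 medium / 0.8 large): small effect.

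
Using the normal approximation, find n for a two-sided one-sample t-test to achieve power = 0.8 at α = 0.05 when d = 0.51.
n = 31

Sample size formula (one-sample t-test, normal approximation):
n = ((z_{α/2} + z_β) / d)²

z_{α/2} = 1.960 (for α = 0.05, two-sided)
z_β = 0.842 (for power = 0.8)
d = 0.51

n = ((1.960 + 0.842) / 0.51)²
n = (5.494)²
n ≈ 30.18
Round up to the next whole number: n = 31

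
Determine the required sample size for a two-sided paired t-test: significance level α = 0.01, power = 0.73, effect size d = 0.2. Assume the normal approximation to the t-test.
n = 255 pairs

Sample size formula (paired t-test, normal approximation):
n = ((z_{α/2} + z_β) / d)²

z_{α/2} = 2.576 (for α = 0.01, two-sided)
z_β = 0.613 (for power = 0.73)
d = 0.2

n = ((2.576 + 0.613) / 0.2)²
n = (15.945)²
n ≈ 254.24
Round up to the next whole number: n = 255 pairs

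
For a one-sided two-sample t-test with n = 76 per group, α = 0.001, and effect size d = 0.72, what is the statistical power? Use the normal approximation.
Power ≈ 0.91

Power calculation (two-sample t-test, normal approximation):
z_β = d · √(n/2) - z_α
z_β = 0.72 · √(76/2) - 3.090
z_β = 0.72 · 6.164 - 3.090
z_β = 1.348

Power = Φ(z_β) = Φ(1.348) ≈ 0.911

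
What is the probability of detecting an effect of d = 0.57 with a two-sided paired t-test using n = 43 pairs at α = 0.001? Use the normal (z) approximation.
Power ≈ 0.67

Power calculation (paired t-test, normal approximation):
z_β = d · √n - z_{α/2}
z_β = 0.57 · √43 - 3.291
z_β = 0.57 · 6.557 - 3.291
z_β = 0.447

Power = Φ(z_β) = Φ(0.447) ≈ 0.673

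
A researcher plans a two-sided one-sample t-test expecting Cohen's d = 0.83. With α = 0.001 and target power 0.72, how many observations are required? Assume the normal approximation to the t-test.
n = 22

Sample size formula (one-sample t-test, normal approximation):
n = ((z_{α/2} + z_β) / d)²

z_{α/2} = 3.291 (for α = 0.001, two-sided)
z_β = 0.583 (for power = 0.72)
d = 0.83

n = ((3.291 + 0.583) / 0.83)²
n = (4.667)²
n ≈ 21.78
Round up to the next whole number: n = 22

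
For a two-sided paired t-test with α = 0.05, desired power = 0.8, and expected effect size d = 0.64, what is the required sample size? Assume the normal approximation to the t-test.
n = 20 pairs

Sample size formula (paired t-test, normal approximation):
n = ((z_{α/2} + z_β) / d)²

z_{α/2} = 1.960 (for α = 0.05, two-sided)
z_β = 0.842 (for power = 0.8)
d = 0.64

n = ((1.960 + 0.842) / 0.64)²
n = (4.378)²
n ≈ 19.17
Round up to the next whole number: n = 20 pairs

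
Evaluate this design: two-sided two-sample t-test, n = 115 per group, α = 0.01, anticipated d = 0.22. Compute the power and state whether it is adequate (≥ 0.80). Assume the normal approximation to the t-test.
Power ≈ 0.18; the study is underpowered (power < 0.80)

Power calculation (two-sample t-test, normal approximation):
z_β = d · √(n/2) - z_{α/2}
z_β = 0.22 · √(115/2) - 2.576
z_β = 0.22 · 7.583 - 2.576
z_β = -0.908

Power = Φ(z_β) = Φ(-0.908) ≈ 0.182

Effect size d = 0.22 is small by Cohen's convention (0.2/0.5/0.8).

Threshold: power ≥ 0.80 is conventionally adequate.
Power ≈ 0.18 → the study is underpowered (power < 0.80).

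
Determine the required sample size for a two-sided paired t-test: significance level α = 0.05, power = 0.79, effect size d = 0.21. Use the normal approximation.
n = 174 pairs

Sample size formula (paired t-test, normal approximation):
n = ((z_{α/2} + z_β) / d)²

z_{α/2} = 1.960 (for α = 0.05, two-sided)
z_β = 0.806 (for power = 0.79)
d = 0.21

n = ((1.960 + 0.806) / 0.21)²
n = (13.171)²
n ≈ 173.48
Round up to the next whole number: n = 174 pairs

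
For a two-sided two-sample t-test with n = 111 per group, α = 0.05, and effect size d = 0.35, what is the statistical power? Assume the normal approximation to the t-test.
Power ≈ 0.74

Power calculation (two-sample t-test, normal approximation):
z_β = d · √(n/2) - z_{α/2}
z_β = 0.35 · √(111/2) - 1.960
z_β = 0.35 · 7.450 - 1.960
z_β = 0.647

Power = Φ(z_β) = Φ(0.647) ≈ 0.741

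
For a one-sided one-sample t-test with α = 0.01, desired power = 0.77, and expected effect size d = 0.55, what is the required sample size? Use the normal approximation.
n = 32

Sample size formula (one-sample t-test, normal approximation):
n = ((z_α + z_β) / d)²

z_α = 2.326 (for α = 0.01, one-sided)
z_β = 0.739 (for power = 0.77)
d = 0.55

n = ((2.326 + 0.739) / 0.55)²
n = (5.573)²
n ≈ 31.06
Round up to the next whole number: n = 32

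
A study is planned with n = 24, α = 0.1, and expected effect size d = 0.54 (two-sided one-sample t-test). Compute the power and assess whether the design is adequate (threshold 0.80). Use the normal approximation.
Power ≈ 0.84; the study is adequately powered (power ≥ 0.80)

Power calculation (one-sample t-test, normal approximation):
z_β = d · √n - z_{α/2}
z_β = 0.54 · √24 - 1.645
z_β = 0.54 · 4.899 - 1.645
z_β = 1.001

Power = Φ(z_β) = Φ(1.001) ≈ 0.841

Effect size d = 0.54 is medium by Cohen's convention (0.2/0.5/0.8).

Threshold: power ≥ 0.80 is conventionally adequate.
Power ≈ 0.84 → the study is adequately powered (power ≥ 0.80).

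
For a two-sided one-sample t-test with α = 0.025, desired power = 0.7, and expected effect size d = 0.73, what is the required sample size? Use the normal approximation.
n = 15

Sample size formula (one-sample t-test, normal approximation):
n = ((z_{α/2} + z_β) / d)²

z_{α/2} = 2.241 (for α = 0.025, two-sided)
z_β = 0.524 (for power = 0.7)
d = 0.73

n = ((2.241 + 0.524) / 0.73)²
n = (3.788)²
n ≈ 14.35
Round up to the next whole number: n = 15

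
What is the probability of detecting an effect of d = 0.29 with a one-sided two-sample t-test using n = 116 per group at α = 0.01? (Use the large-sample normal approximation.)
Power ≈ 0.45

Power calculation (two-sample t-test, normal approximation):
z_β = d · √(n/2) - z_α
z_β = 0.29 · √(116/2) - 2.326
z_β = 0.29 · 7.616 - 2.326
z_β = -0.118

Power = Φ(z_β) = Φ(-0.118) ≈ 0.453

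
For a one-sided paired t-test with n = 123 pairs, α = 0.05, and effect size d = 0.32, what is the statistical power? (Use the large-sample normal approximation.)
Power ≈ 0.97

Power calculation (paired t-test, normal approximation):
z_β = d · √n - z_α
z_β = 0.32 · √123 - 1.645
z_β = 0.32 · 11.091 - 1.645
z_β = 1.904

Power = Φ(z_β) = Φ(1.904) ≈ 0.972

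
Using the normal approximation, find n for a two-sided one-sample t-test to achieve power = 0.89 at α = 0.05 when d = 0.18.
n = 314

Sample size formula (one-sample t-test, normal approximation):
n = ((z_{α/2} + z_β) / d)²

z_{α/2} = 1.960 (for α = 0.05, two-sided)
z_β = 1.227 (for power = 0.89)
d = 0.18

n = ((1.960 + 1.227) / 0.18)²
n = (17.706)²
n ≈ 313.50
Round up to the next whole number: n = 314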